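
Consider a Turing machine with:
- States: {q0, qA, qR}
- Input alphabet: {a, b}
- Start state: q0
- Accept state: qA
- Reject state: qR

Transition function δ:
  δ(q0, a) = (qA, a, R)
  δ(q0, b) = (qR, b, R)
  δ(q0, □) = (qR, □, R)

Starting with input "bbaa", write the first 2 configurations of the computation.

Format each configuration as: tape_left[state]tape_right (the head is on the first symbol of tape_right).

Transitions applied:
Step 1: δ(q0, b) = (qR, b, R)

The first 2 configurations are:
[q0]bbaa ⊢ b[qR]baa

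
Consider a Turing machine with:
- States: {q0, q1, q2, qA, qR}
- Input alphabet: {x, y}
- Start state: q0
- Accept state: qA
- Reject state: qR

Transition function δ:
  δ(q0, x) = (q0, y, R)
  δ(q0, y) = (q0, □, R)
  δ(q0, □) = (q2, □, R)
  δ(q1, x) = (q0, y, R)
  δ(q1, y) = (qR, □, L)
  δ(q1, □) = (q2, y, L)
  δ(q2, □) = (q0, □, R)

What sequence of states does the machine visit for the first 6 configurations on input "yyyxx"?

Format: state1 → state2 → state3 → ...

Execution trace:
Initial: [q0]yyyxx
Step 1: δ(q0, y) = (q0, □, R) → □[q0]yyxx
Step 2: δ(q0, y) = (q0, □, R) → □□[q0]yxx
Step 3: δ(q0, y) = (q0, □, R) → □□□[q0]xx
Step 4: δ(q0, x) = (q0, y, R) → □□□y[q0]x
Step 5: δ(q0, x) = (q0, y, R) → □□□yy[q0]□

State sequence: q0 → q0 → q0 → q0 → q0 → q0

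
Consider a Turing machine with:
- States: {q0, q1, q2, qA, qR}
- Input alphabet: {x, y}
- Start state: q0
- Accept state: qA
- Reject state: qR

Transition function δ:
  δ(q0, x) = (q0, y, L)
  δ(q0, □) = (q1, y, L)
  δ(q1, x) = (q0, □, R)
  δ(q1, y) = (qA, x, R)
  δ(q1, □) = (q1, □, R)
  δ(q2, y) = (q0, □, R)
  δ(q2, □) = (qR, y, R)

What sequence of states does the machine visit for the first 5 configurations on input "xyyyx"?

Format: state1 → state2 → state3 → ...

Execution trace:
Initial: [q0]xyyyx
Step 1: δ(q0, x) = (q0, y, L) → [q0]□yyyyx
Step 2: δ(q0, □) = (q1, y, L) → [q1]□yyyyyx
Step 3: δ(q1, □) = (q1, □, R) → □[q1]yyyyyx
Step 4: δ(q1, y) = (qA, x, R) → □x[qA]yyyyx

The machine reaches the accept state qA and halts.

State sequence: q0 → q0 → q1 → q1 → qA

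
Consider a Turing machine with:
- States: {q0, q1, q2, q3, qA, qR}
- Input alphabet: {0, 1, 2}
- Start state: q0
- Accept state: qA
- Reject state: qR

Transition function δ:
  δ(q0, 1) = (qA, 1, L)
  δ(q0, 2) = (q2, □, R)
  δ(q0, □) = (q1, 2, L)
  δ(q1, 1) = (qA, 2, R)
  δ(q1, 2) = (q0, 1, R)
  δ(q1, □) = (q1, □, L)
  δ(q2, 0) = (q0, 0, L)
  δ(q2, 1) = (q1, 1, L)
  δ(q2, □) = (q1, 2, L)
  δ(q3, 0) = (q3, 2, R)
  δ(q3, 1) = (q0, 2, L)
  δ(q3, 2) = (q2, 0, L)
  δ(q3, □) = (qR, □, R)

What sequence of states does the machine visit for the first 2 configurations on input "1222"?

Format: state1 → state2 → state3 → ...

Execution trace:
Initial: [q0]1222
Step 1: δ(q0, 1) = (qA, 1, L) → [qA]□1222

The machine reaches the accept state qA and halts.

State sequence: q0 → qA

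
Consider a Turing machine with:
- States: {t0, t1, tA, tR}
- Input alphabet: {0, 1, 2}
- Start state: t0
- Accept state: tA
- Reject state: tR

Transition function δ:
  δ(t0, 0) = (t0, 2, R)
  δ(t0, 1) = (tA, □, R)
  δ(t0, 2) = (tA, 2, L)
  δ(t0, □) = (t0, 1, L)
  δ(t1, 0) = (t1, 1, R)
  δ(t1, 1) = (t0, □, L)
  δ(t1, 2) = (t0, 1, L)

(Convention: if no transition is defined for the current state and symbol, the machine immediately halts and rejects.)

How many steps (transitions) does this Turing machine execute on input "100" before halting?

Execution trace:
Initial: [t0]100
Step 1: δ(t0, 1) = (tA, □, R) → □[tA]00

The machine reaches the accept state tA and halts.

The machine executed 1 step before halting.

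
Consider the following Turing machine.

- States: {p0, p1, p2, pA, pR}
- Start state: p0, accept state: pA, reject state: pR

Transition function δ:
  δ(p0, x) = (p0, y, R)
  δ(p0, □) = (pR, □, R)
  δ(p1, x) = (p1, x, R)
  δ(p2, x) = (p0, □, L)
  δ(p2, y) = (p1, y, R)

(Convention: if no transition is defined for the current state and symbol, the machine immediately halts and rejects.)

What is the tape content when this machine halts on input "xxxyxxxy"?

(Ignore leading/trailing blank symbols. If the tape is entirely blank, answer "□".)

Execution trace:
Initial: [p0]xxxyxxxy
Step 1: δ(p0, x) = (p0, y, R) → y[p0]xxyxxxy
Step 2: δ(p0, x) = (p0, y, R) → yy[p0]xyxxxy
Step 3: δ(p0, x) = (p0, y, R) → yyy[p0]yxxxy

No transition is defined for δ(p0, y). By convention the machine halts and rejects.

Final tape (ignoring leading/trailing blanks): yyyyxxxy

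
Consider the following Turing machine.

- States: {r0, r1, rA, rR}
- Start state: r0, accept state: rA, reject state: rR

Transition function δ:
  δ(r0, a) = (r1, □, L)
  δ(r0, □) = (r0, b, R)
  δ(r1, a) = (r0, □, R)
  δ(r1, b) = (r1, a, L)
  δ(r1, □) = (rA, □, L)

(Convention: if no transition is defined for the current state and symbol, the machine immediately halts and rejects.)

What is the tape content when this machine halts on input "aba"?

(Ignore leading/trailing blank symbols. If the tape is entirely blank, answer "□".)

Execution trace:
Initial: [r0]aba
Step 1: δ(r0, a) = (r1, □, L) → [r1]□□ba
Step 2: δ(r1, □) = (rA, □, L) → [rA]□□□ba

The machine reaches the accept state rA and halts.

Final tape (ignoring leading/trailing blanks): ba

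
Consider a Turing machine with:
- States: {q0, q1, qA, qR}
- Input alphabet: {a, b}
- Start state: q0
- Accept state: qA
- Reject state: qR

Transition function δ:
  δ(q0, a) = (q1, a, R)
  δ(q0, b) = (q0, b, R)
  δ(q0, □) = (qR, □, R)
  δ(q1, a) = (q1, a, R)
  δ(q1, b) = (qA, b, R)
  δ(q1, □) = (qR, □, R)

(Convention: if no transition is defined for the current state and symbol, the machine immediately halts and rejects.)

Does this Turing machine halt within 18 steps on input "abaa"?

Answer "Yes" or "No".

Execution trace:
Initial: [q0]abaa
Step 1: δ(q0, a) = (q1, a, R) → a[q1]baa
Step 2: δ(q1, b) = (qA, b, R) → ab[qA]aa

The machine reaches the accept state qA and halts.
The machine halted after 2 steps (within the 18-step bound).

Answer: Yes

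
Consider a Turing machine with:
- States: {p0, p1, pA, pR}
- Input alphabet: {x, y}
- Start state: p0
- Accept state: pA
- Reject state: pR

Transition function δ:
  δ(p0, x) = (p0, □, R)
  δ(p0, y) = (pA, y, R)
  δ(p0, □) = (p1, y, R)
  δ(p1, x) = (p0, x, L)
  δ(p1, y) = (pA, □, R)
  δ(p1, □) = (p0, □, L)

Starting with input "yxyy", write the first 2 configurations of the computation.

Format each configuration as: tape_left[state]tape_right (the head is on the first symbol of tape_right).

Transitions applied:
Step 1: δ(p0, y) = (pA, y, R)

The first 2 configurations are:
[p0]yxyy ⊢ y[pA]xyy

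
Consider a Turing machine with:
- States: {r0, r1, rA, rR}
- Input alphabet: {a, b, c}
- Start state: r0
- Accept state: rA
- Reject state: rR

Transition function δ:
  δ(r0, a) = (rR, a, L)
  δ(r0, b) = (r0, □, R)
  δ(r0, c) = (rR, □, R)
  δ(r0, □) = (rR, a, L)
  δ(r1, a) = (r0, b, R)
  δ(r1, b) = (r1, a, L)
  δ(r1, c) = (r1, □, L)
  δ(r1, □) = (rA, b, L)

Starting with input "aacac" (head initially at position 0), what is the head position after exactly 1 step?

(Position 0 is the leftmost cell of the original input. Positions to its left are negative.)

Execution trace (head position shown):
Step 0: [r0]aacac  (head at position 0)
Step 1: move left → [rR]□aacac  (head at position -1)

After 1 step, the head is at position -1.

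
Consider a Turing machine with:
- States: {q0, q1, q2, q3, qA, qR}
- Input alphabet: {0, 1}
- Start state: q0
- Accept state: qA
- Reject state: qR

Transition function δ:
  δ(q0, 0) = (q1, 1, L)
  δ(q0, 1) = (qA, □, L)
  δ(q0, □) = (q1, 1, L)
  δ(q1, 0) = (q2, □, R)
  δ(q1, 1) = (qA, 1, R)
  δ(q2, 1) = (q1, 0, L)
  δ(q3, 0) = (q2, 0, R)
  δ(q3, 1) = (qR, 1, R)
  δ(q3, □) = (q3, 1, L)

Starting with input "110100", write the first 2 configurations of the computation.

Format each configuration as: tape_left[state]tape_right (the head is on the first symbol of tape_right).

Transitions applied:
Step 1: δ(q0, 1) = (qA, □, L)

The first 2 configurations are:
[q0]110100 ⊢ [qA]□□10100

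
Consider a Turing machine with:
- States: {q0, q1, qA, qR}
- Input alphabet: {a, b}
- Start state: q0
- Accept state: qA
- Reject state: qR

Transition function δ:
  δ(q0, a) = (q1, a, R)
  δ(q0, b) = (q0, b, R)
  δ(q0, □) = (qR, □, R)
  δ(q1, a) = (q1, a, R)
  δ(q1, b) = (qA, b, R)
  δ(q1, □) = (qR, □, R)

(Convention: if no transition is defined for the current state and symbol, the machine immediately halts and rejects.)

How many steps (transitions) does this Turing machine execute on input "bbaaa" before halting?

Execution trace:
Initial: [q0]bbaaa
Step 1: δ(q0, b) = (q0, b, R) → b[q0]baaa
Step 2: δ(q0, b) = (q0, b, R) → bb[q0]aaa
Step 3: δ(q0, a) = (q1, a, R) → bba[q1]aa
Step 4: δ(q1, a) = (q1, a, R) → bbaa[q1]a
Step 5: δ(q1, a) = (q1, a, R) → bbaaa[q1]□
Step 6: δ(q1, □) = (qR, □, R) → bbaaa□[qR]□

The machine reaches the reject state qR and halts.

The machine executed 6 steps before halting.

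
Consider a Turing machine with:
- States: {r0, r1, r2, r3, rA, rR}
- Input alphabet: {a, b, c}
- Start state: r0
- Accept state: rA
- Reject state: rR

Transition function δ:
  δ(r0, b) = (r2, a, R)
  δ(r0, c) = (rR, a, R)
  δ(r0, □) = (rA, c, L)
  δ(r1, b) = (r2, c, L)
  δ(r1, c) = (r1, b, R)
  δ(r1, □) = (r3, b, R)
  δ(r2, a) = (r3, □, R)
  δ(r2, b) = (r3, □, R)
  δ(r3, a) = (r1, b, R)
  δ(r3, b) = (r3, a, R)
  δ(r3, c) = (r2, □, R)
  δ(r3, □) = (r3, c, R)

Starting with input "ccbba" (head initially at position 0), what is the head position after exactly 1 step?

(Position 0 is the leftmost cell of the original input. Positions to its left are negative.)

Execution trace (head position shown):
Step 0: [r0]ccbba  (head at position 0)
Step 1: move right → a[rR]cbba  (head at position 1)

After 1 step, the head is at position 1.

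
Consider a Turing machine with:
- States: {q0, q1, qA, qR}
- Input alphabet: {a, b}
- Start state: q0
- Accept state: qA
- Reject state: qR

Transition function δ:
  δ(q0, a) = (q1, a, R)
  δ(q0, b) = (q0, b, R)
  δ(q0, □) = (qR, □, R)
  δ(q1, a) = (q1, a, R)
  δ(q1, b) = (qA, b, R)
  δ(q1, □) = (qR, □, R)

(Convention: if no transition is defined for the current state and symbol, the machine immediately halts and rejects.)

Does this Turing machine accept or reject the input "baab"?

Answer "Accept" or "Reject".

Execution trace:
Initial: [q0]baab
Step 1: δ(q0, b) = (q0, b, R) → b[q0]aab
Step 2: δ(q0, a) = (q1, a, R) → ba[q1]ab
Step 3: δ(q1, a) = (q1, a, R) → baa[q1]b
Step 4: δ(q1, b) = (qA, b, R) → baab[qA]□

The machine reaches the accept state qA and halts.

Answer: Accept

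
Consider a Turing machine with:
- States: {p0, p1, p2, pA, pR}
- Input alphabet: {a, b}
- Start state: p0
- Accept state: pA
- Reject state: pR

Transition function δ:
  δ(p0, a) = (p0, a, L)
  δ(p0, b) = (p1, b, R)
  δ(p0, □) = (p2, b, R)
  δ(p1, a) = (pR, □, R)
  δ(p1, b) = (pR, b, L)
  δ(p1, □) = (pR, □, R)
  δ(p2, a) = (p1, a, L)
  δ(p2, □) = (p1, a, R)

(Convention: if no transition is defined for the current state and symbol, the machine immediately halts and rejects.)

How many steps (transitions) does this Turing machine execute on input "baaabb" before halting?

Execution trace:
Initial: [p0]baaabb
Step 1: δ(p0, b) = (p1, b, R) → b[p1]aaabb
Step 2: δ(p1, a) = (pR, □, R) → b□[pR]aabb

The machine reaches the reject state pR and halts.

The machine executed 2 steps before halting.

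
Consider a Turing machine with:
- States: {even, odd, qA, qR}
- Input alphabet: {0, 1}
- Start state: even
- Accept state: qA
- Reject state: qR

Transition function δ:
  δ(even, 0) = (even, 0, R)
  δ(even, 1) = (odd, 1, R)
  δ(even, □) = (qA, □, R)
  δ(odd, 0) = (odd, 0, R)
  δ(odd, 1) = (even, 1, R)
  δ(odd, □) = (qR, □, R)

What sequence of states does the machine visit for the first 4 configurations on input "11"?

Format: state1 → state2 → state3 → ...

Execution trace:
Initial: [even]11
Step 1: δ(even, 1) = (odd, 1, R) → 1[odd]1
Step 2: δ(odd, 1) = (even, 1, R) → 11[even]□
Step 3: δ(even, □) = (qA, □, R) → 11□[qA]□

The machine reaches the accept state qA and halts.

State sequence: even → odd → even → qA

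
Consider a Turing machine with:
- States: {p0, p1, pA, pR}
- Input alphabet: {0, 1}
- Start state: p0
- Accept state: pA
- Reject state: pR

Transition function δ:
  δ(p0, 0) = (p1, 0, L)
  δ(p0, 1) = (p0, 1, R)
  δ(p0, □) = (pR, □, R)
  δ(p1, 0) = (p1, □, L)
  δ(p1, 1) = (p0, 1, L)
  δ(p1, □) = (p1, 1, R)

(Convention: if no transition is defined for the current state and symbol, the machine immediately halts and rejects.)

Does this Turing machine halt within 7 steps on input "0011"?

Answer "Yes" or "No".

Execution trace:
Initial: [p0]0011
Step 1: δ(p0, 0) = (p1, 0, L) → [p1]□0011
Step 2: δ(p1, □) = (p1, 1, R) → 1[p1]0011
Step 3: δ(p1, 0) = (p1, □, L) → [p1]1□011
Step 4: δ(p1, 1) = (p0, 1, L) → [p0]□1□011
Step 5: δ(p0, □) = (pR, □, R) → □[pR]1□011

The machine reaches the reject state pR and halts.
The machine halted after 5 steps (within the 7-step bound).

Answer: Yes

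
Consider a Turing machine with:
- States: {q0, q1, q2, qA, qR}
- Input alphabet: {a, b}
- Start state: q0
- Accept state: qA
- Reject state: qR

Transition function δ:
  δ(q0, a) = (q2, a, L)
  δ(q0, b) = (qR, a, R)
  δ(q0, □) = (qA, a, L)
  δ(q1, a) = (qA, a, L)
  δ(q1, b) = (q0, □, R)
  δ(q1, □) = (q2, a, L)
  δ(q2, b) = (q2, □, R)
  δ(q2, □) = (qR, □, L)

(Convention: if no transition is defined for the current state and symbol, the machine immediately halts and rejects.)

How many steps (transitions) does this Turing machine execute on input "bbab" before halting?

Execution trace:
Initial: [q0]bbab
Step 1: δ(q0, b) = (qR, a, R) → a[qR]bab

The machine reaches the reject state qR and halts.

The machine executed 1 step before halting.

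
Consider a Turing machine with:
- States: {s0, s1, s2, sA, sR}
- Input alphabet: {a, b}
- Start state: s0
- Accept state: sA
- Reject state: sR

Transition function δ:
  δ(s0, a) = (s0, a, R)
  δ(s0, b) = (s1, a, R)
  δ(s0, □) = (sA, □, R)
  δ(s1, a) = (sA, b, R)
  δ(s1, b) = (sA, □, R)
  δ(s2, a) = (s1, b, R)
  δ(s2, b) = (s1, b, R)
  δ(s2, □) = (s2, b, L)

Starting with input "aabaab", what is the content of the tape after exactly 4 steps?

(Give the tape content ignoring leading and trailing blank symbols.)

Execution trace:
Initial: [s0]aabaab
Step 1: δ(s0, a) = (s0, a, R) → a[s0]abaab
Step 2: δ(s0, a) = (s0, a, R) → aa[s0]baab
Step 3: δ(s0, b) = (s1, a, R) → aaa[s1]aab
Step 4: δ(s1, a) = (sA, b, R) → aaab[sA]ab

The machine reaches the accept state sA and halts.

After 4 steps, the tape (ignoring leading/trailing blanks) is: aaabab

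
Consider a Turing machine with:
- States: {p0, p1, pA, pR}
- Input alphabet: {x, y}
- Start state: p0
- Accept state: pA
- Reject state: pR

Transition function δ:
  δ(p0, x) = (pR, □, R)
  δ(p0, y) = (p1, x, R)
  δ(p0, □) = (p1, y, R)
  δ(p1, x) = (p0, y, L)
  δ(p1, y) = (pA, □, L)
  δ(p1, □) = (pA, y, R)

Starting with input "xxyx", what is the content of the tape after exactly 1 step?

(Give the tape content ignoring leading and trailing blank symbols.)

Execution trace:
Initial: [p0]xxyx
Step 1: δ(p0, x) = (pR, □, R) → □[pR]xyx

The machine reaches the reject state pR and halts.

After 1 step, the tape (ignoring leading/trailing blanks) is: xyx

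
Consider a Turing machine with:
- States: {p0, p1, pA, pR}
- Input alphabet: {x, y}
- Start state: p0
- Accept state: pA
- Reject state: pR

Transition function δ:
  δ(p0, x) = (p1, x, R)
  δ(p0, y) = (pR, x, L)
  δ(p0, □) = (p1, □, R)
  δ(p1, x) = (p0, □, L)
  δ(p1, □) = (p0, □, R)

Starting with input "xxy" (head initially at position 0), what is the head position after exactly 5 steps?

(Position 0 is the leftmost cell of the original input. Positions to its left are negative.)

Execution trace (head position shown):
Step 0: [p0]xxy  (head at position 0)
Step 1: move right → x[p1]xy  (head at position 1)
Step 2: move left → [p0]x□y  (head at position 0)
Step 3: move right → x[p1]□y  (head at position 1)
Step 4: move right → x□[p0]y  (head at position 2)
Step 5: move left → x[pR]□x  (head at position 1)

After 5 steps, the head is at position 1.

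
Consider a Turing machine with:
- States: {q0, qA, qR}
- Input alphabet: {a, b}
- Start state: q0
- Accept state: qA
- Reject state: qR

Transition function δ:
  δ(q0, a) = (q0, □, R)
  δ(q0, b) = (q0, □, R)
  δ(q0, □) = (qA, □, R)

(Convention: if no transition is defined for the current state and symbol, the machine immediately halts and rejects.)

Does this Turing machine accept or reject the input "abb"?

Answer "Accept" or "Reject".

Execution trace:
Initial: [q0]abb
Step 1: δ(q0, a) = (q0, □, R) → □[q0]bb
Step 2: δ(q0, b) = (q0, □, R) → □□[q0]b
Step 3: δ(q0, b) = (q0, □, R) → □□□[q0]□
Step 4: δ(q0, □) = (qA, □, R) → □□□□[qA]□

The machine reaches the accept state qA and halts.

Answer: Accept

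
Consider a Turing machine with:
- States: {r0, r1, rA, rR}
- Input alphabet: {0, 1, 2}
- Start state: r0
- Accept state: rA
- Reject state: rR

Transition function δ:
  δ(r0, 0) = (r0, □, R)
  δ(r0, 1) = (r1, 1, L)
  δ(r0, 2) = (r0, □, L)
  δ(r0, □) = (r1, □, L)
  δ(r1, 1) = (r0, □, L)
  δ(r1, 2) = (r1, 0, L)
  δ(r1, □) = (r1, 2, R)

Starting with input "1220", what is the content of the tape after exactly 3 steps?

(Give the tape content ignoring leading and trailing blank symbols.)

Execution trace:
Initial: [r0]1220
Step 1: δ(r0, 1) = (r1, 1, L) → [r1]□1220
Step 2: δ(r1, □) = (r1, 2, R) → 2[r1]1220
Step 3: δ(r1, 1) = (r0, □, L) → [r0]2□220

After 3 steps, the tape (ignoring leading/trailing blanks) is: 2□220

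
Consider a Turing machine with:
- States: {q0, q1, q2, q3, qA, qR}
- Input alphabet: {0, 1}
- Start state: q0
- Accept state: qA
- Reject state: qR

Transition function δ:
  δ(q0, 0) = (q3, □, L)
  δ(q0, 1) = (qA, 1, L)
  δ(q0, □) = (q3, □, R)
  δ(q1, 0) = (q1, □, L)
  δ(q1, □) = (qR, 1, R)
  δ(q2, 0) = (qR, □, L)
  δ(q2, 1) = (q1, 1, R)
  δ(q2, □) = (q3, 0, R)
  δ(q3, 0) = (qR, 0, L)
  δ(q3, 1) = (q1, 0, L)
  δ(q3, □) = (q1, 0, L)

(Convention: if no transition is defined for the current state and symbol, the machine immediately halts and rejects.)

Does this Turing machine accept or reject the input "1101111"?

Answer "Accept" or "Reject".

Execution trace:
Initial: [q0]1101111
Step 1: δ(q0, 1) = (qA, 1, L) → [qA]□1101111

The machine reaches the accept state qA and halts.

Answer: Accept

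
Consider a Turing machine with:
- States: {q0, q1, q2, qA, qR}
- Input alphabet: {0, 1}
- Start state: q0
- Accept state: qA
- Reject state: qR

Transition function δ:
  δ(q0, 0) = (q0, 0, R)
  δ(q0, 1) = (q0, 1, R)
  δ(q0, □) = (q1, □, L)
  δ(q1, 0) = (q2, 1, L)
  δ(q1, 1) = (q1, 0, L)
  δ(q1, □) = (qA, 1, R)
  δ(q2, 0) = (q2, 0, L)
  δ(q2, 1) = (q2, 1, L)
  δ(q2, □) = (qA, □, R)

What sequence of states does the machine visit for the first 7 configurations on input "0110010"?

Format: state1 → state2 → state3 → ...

Execution trace:
Initial: [q0]0110010
Step 1: δ(q0, 0) = (q0, 0, R) → 0[q0]110010
Step 2: δ(q0, 1) = (q0, 1, R) → 01[q0]10010
Step 3: δ(q0, 1) = (q0, 1, R) → 011[q0]0010
Step 4: δ(q0, 0) = (q0, 0, R) → 0110[q0]010
Step 5: δ(q0, 0) = (q0, 0, R) → 01100[q0]10
Step 6: δ(q0, 1) = (q0, 1, R) → 011001[q0]0

State sequence: q0 → q0 → q0 → q0 → q0 → q0 → q0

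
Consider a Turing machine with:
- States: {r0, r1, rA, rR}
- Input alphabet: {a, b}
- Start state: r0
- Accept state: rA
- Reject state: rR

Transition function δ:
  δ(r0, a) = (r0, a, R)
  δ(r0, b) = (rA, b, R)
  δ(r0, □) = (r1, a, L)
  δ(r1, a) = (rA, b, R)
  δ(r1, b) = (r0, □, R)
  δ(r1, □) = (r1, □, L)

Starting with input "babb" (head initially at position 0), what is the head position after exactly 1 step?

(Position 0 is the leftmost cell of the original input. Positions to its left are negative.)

Execution trace (head position shown):
Step 0: [r0]babb  (head at position 0)
Step 1: move right → b[rA]abb  (head at position 1)

After 1 step, the head is at position 1.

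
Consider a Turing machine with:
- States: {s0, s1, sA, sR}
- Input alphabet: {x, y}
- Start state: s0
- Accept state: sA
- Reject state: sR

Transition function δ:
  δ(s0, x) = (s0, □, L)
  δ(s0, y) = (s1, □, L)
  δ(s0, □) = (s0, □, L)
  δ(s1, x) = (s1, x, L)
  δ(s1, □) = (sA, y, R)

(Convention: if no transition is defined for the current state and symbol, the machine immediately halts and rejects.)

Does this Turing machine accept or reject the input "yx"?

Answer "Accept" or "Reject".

Execution trace:
Initial: [s0]yx
Step 1: δ(s0, y) = (s1, □, L) → [s1]□□x
Step 2: δ(s1, □) = (sA, y, R) → y[sA]□x

The machine reaches the accept state sA and halts.

Answer: Accept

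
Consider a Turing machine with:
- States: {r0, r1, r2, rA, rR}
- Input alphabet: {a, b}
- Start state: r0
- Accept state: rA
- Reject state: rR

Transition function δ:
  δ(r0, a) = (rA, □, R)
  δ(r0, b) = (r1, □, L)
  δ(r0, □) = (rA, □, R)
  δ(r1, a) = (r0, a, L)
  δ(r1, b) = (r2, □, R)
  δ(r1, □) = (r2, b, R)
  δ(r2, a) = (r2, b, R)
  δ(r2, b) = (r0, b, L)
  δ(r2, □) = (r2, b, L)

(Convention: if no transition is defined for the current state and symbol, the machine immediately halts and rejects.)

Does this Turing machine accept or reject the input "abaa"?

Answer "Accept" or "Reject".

Execution trace:
Initial: [r0]abaa
Step 1: δ(r0, a) = (rA, □, R) → □[rA]baa

The machine reaches the accept state rA and halts.

Answer: Accept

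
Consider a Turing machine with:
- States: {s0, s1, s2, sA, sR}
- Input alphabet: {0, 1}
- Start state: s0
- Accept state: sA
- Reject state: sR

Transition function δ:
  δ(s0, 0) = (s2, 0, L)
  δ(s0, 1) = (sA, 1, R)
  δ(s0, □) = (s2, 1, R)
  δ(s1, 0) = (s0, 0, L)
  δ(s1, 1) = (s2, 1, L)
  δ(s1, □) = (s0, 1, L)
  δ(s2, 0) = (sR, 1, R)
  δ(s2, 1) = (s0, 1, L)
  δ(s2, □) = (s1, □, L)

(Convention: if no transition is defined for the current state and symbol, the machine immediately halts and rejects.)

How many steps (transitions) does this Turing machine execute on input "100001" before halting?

Execution trace:
Initial: [s0]100001
Step 1: δ(s0, 1) = (sA, 1, R) → 1[sA]00001

The machine reaches the accept state sA and halts.

The machine executed 1 step before halting.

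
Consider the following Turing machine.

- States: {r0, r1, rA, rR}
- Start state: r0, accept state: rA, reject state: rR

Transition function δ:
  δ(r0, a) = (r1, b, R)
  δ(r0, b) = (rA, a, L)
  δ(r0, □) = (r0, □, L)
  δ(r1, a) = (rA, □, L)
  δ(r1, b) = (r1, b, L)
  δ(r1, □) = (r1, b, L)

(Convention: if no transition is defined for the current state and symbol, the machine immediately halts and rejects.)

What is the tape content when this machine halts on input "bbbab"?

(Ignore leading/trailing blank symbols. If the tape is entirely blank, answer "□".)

Execution trace:
Initial: [r0]bbbab
Step 1: δ(r0, b) = (rA, a, L) → [rA]□abbab

The machine reaches the accept state rA and halts.

Final tape (ignoring leading/trailing blanks): abbab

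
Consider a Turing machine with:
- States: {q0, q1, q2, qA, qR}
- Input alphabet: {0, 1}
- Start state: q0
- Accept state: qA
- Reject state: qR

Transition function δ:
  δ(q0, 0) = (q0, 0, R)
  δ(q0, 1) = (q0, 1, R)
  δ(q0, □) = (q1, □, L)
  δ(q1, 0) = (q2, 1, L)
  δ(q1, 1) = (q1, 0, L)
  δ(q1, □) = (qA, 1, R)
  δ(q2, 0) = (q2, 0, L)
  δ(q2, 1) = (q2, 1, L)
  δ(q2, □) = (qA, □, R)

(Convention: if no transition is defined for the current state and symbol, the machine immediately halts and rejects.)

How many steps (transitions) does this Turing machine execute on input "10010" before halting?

Execution trace:
Initial: [q0]10010
Step 1: δ(q0, 1) = (q0, 1, R) → 1[q0]0010
Step 2: δ(q0, 0) = (q0, 0, R) → 10[q0]010
Step 3: δ(q0, 0) = (q0, 0, R) → 100[q0]10
Step 4: δ(q0, 1) = (q0, 1, R) → 1001[q0]0
Step 5: δ(q0, 0) = (q0, 0, R) → 10010[q0]□
Step 6: δ(q0, □) = (q1, □, L) → 1001[q1]0□
Step 7: δ(q1, 0) = (q2, 1, L) → 100[q2]11□
Step 8: δ(q2, 1) = (q2, 1, L) → 10[q2]011□
Step 9: δ(q2, 0) = (q2, 0, L) → 1[q2]0011□
Step 10: δ(q2, 0) = (q2, 0, L) → [q2]10011□
Step 11: δ(q2, 1) = (q2, 1, L) → [q2]□10011□
Step 12: δ(q2, □) = (qA, □, R) → □[qA]10011□

The machine reaches the accept state qA and halts.

The machine executed 12 steps before halting.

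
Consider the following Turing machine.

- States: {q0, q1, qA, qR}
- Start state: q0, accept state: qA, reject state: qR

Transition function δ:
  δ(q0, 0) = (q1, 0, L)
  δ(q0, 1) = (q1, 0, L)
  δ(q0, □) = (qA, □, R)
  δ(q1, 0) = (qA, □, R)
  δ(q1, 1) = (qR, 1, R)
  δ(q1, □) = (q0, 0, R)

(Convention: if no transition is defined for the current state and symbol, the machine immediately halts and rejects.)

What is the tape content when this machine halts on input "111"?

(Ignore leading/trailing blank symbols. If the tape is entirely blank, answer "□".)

Execution trace:
Initial: [q0]111
Step 1: δ(q0, 1) = (q1, 0, L) → [q1]□011
Step 2: δ(q1, □) = (q0, 0, R) → 0[q0]011
Step 3: δ(q0, 0) = (q1, 0, L) → [q1]0011
Step 4: δ(q1, 0) = (qA, □, R) → □[qA]011

The machine reaches the accept state qA and halts.

Final tape (ignoring leading/trailing blanks): 011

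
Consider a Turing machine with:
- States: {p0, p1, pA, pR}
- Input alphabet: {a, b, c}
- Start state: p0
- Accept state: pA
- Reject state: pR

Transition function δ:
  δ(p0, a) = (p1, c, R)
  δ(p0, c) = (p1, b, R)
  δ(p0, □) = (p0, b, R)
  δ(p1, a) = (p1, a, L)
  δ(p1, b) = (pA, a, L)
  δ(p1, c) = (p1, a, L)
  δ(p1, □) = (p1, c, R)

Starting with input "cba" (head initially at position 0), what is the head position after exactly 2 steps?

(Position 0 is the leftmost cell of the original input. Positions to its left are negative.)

Execution trace (head position shown):
Step 0: [p0]cba  (head at position 0)
Step 1: move right → b[p1]ba  (head at position 1)
Step 2: move left → [pA]baa  (head at position 0)

After 2 steps, the head is at position 0.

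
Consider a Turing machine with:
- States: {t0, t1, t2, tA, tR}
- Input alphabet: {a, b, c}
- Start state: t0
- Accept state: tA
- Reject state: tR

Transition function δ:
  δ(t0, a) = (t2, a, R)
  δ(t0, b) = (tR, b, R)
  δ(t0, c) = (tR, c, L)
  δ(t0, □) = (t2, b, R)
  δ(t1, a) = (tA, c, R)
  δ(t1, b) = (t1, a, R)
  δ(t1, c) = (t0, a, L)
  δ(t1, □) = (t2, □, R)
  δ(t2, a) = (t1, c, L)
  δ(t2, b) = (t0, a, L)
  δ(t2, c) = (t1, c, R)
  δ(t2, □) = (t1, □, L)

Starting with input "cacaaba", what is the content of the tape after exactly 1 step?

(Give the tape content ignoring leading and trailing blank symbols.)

Execution trace:
Initial: [t0]cacaaba
Step 1: δ(t0, c) = (tR, c, L) → [tR]□cacaaba

The machine reaches the reject state tR and halts.

After 1 step, the tape (ignoring leading/trailing blanks) is: cacaaba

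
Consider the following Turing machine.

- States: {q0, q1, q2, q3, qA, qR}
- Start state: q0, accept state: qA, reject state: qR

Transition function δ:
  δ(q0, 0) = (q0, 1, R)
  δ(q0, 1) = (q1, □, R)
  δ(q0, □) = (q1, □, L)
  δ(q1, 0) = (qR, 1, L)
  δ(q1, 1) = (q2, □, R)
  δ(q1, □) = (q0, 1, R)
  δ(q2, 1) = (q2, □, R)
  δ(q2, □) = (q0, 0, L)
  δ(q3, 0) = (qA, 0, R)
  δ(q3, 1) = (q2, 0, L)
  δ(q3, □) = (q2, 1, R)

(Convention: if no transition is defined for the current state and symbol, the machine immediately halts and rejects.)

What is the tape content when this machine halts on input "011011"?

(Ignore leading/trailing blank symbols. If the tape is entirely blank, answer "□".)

Execution trace:
Initial: [q0]011011
Step 1: δ(q0, 0) = (q0, 1, R) → 1[q0]11011
Step 2: δ(q0, 1) = (q1, □, R) → 1□[q1]1011
Step 3: δ(q1, 1) = (q2, □, R) → 1□□[q2]011

No transition is defined for δ(q2, 0). By convention the machine halts and rejects.

Final tape (ignoring leading/trailing blanks): 1□□011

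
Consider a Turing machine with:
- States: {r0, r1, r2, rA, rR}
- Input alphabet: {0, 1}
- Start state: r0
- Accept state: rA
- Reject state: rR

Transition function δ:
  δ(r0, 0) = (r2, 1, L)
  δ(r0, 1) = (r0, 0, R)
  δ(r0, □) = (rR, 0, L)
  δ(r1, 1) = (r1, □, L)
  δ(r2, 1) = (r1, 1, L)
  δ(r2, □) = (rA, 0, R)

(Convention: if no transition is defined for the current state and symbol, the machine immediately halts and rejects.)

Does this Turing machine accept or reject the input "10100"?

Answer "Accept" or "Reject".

Execution trace:
Initial: [r0]10100
Step 1: δ(r0, 1) = (r0, 0, R) → 0[r0]0100
Step 2: δ(r0, 0) = (r2, 1, L) → [r2]01100

No transition is defined for δ(r2, 0). By convention the machine halts and rejects.

Answer: Reject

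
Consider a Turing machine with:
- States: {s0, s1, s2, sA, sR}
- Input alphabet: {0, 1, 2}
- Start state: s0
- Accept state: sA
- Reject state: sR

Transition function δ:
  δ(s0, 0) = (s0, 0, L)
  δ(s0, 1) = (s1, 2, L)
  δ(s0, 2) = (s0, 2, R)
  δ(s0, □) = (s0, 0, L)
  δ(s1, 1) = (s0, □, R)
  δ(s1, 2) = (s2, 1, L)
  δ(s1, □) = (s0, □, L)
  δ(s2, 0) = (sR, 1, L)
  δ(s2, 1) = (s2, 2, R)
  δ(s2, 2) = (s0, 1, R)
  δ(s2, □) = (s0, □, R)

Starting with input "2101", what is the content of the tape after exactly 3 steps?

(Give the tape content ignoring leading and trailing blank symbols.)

Execution trace:
Initial: [s0]2101
Step 1: δ(s0, 2) = (s0, 2, R) → 2[s0]101
Step 2: δ(s0, 1) = (s1, 2, L) → [s1]2201
Step 3: δ(s1, 2) = (s2, 1, L) → [s2]□1201

After 3 steps, the tape (ignoring leading/trailing blanks) is: 1201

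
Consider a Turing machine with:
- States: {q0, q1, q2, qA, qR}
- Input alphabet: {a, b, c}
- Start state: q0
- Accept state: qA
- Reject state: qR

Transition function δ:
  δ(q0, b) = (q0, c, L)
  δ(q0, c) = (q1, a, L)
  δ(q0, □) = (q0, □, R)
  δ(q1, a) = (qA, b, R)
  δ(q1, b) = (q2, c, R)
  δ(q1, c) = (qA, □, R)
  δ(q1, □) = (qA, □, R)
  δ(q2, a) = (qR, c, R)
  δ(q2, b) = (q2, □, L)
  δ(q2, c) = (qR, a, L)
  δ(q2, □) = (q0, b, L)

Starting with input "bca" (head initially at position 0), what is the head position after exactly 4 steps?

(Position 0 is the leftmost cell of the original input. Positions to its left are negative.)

Execution trace (head position shown):
Step 0: [q0]bca  (head at position 0)
Step 1: move left → [q0]□cca  (head at position -1)
Step 2: move right → □[q0]cca  (head at position 0)
Step 3: move left → [q1]□aca  (head at position -1)
Step 4: move right → □[qA]aca  (head at position 0)

After 4 steps, the head is at position 0.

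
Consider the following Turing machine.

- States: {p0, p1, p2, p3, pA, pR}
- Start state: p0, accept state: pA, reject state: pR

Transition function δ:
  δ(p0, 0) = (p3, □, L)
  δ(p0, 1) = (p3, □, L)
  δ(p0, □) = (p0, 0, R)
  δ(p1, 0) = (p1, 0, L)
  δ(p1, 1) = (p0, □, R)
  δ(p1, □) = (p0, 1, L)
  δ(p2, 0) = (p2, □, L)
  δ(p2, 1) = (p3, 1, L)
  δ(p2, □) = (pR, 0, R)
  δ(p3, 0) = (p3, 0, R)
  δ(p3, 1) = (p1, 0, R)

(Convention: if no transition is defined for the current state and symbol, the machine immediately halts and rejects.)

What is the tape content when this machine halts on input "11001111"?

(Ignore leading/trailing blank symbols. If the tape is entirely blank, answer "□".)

Execution trace:
Initial: [p0]11001111
Step 1: δ(p0, 1) = (p3, □, L) → [p3]□□1001111

No transition is defined for δ(p3, □). By convention the machine halts and rejects.

Final tape (ignoring leading/trailing blanks): 1001111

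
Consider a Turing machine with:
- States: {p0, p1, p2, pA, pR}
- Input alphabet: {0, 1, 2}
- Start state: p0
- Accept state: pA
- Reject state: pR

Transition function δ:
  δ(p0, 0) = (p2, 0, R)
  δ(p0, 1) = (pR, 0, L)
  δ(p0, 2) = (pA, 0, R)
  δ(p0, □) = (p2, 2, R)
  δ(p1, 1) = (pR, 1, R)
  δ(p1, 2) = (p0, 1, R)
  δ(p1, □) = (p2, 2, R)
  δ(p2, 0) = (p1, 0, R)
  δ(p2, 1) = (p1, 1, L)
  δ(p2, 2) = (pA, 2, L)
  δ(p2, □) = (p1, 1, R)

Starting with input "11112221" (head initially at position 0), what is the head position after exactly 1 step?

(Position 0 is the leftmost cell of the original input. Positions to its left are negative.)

Execution trace (head position shown):
Step 0: [p0]11112221  (head at position 0)
Step 1: move left → [pR]□01112221  (head at position -1)

After 1 step, the head is at position -1.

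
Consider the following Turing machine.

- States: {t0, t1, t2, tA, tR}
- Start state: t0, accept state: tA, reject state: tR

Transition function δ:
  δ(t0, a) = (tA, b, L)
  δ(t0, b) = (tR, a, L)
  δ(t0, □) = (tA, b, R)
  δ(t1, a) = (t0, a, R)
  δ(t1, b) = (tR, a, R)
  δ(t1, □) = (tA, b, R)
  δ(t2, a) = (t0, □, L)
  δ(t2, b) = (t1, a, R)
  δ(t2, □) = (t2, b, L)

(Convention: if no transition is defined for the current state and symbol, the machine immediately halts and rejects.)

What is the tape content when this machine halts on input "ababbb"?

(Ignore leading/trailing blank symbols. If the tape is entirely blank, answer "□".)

Execution trace:
Initial: [t0]ababbb
Step 1: δ(t0, a) = (tA, b, L) → [tA]□bbabbb

The machine reaches the accept state tA and halts.

Final tape (ignoring leading/trailing blanks): bbabbb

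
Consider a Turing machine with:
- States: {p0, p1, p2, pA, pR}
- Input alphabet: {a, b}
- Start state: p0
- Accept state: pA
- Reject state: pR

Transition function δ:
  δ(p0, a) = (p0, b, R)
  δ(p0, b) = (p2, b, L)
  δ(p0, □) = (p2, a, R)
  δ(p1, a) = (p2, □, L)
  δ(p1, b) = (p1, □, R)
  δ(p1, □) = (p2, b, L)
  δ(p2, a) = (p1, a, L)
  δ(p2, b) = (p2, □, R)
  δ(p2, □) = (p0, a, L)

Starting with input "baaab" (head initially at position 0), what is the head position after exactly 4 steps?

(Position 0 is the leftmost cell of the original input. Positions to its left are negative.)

Execution trace (head position shown):
Step 0: [p0]baaab  (head at position 0)
Step 1: move left → [p2]□baaab  (head at position -1)
Step 2: move left → [p0]□abaaab  (head at position -2)
Step 3: move right → a[p2]abaaab  (head at position -1)
Step 4: move left → [p1]aabaaab  (head at position -2)

After 4 steps, the head is at position -2.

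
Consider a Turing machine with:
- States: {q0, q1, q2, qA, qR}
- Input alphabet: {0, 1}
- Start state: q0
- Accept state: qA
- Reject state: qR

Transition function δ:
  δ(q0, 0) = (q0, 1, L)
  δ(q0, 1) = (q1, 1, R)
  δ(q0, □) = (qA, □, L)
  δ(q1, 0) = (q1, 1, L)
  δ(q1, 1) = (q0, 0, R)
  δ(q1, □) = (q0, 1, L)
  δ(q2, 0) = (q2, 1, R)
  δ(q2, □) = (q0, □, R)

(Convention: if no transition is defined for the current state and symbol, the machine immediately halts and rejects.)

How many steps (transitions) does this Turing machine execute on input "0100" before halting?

Execution trace:
Initial: [q0]0100
Step 1: δ(q0, 0) = (q0, 1, L) → [q0]□1100
Step 2: δ(q0, □) = (qA, □, L) → [qA]□□1100

The machine reaches the accept state qA and halts.

The machine executed 2 steps before halting.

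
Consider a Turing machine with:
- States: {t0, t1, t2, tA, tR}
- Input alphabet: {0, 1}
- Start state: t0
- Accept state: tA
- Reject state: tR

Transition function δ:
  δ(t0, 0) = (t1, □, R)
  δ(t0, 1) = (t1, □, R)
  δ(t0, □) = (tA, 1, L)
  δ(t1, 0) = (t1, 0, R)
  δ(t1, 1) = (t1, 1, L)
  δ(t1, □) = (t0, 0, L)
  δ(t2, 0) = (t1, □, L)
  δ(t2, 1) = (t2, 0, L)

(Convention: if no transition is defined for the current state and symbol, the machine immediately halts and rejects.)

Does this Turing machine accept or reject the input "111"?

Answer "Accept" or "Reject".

Execution trace:
Initial: [t0]111
Step 1: δ(t0, 1) = (t1, □, R) → □[t1]11
Step 2: δ(t1, 1) = (t1, 1, L) → [t1]□11
Step 3: δ(t1, □) = (t0, 0, L) → [t0]□011
Step 4: δ(t0, □) = (tA, 1, L) → [tA]□1011

The machine reaches the accept state tA and halts.

Answer: Accept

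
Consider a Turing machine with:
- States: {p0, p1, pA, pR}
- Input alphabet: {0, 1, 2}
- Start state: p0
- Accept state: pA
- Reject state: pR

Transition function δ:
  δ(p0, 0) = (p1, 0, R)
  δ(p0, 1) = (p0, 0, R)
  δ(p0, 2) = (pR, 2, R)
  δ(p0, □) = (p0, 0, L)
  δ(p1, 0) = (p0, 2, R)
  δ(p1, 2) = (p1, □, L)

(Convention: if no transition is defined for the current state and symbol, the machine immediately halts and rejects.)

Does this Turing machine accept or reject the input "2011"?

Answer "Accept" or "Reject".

Execution trace:
Initial: [p0]2011
Step 1: δ(p0, 2) = (pR, 2, R) → 2[pR]011

The machine reaches the reject state pR and halts.

Answer: Reject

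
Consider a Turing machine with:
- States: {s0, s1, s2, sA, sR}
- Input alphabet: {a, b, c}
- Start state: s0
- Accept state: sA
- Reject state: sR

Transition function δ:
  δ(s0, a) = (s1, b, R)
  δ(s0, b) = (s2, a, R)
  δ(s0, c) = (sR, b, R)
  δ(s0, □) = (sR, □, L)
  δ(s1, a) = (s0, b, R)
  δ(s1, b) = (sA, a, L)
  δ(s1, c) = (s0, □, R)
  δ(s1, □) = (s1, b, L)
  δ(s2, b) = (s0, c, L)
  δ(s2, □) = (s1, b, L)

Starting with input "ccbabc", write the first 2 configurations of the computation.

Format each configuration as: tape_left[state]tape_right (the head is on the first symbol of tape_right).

Transitions applied:
Step 1: δ(s0, c) = (sR, b, R)

The first 2 configurations are:
[s0]ccbabc ⊢ b[sR]cbabc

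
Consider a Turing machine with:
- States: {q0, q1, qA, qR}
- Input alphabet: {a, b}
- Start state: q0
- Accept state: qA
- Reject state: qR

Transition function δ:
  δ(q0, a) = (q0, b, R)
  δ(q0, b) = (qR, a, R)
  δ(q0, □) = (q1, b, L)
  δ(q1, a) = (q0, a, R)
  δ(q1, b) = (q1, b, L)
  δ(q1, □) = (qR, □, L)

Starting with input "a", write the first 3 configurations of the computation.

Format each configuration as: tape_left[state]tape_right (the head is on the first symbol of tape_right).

Transitions applied:
Step 1: δ(q0, a) = (q0, b, R)
Step 2: δ(q0, □) = (q1, b, L)

The first 3 configurations are:
[q0]a ⊢ b[q0]□ ⊢ [q1]bb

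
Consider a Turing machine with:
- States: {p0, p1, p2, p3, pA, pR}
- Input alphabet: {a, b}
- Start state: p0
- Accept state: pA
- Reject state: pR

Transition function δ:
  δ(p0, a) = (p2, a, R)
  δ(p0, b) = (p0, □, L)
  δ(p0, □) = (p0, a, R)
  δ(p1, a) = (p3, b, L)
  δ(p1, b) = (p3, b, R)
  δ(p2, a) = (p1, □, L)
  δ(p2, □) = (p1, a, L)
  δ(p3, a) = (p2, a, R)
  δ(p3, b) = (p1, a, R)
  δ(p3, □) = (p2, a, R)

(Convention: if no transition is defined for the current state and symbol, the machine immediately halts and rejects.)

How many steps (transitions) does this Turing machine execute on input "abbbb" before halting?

Execution trace:
Initial: [p0]abbbb
Step 1: δ(p0, a) = (p2, a, R) → a[p2]bbbb

No transition is defined for δ(p2, b). By convention the machine halts and rejects.

The machine executed 1 step before halting.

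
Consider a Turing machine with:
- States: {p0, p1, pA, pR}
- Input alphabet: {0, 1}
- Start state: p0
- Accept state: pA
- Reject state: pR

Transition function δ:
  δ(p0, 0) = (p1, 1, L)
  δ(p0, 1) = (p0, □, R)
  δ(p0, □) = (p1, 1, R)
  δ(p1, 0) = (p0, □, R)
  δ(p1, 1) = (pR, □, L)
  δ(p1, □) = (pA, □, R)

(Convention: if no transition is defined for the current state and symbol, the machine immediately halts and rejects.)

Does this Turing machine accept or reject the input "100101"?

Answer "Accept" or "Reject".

Execution trace:
Initial: [p0]100101
Step 1: δ(p0, 1) = (p0, □, R) → □[p0]00101
Step 2: δ(p0, 0) = (p1, 1, L) → [p1]□10101
Step 3: δ(p1, □) = (pA, □, R) → □[pA]10101

The machine reaches the accept state pA and halts.

Answer: Accept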